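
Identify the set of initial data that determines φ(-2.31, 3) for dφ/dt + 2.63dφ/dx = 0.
A single point: x = -10.2. The characteristic through (-2.31, 3) is x - 2.63t = const, so x = -2.31 - 2.63·3 = -10.2.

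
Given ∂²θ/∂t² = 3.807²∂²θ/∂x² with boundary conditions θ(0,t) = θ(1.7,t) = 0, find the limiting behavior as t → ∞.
θ oscillates (no decay). Energy is conserved; the solution oscillates indefinitely as standing waves.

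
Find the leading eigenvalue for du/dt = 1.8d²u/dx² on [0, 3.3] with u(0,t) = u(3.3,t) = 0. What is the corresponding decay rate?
Eigenvalues: λₙ = 1.8n²π²/3.3².
First three modes:
  n=1: λ₁ = 1.8π²/3.3² ≈ 1.631
  n=2: λ₂ = 7.2π²/3.3² ≈ 6.525 (4× faster decay)
  n=3: λ₃ = 16.2π²/3.3² ≈ 14.682 (9× faster decay)
As t → ∞, higher modes decay exponentially faster. The n=1 mode dominates: u ~ c₁ sin(πx/3.3) e^{-λ₁t}.
Decay rate: λ₁ = 1.8π²/3.3² ≈ 1.631.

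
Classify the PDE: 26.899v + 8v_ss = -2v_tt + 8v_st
Rewriting in standard form: 8v_ss - 8v_st + 2v_tt + 26.899v = 0. A = 8, B = -8, C = 2. Discriminant B² - 4AC = 0. Since 0 = 0, parabolic.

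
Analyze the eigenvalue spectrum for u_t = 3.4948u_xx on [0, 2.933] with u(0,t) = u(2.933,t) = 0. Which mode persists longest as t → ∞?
Eigenvalues: λₙ = 3.4948n²π²/2.933².
First three modes:
  n=1: λ₁ = 3.4948π²/2.933² ≈ 4.01
  n=2: λ₂ = 13.9792π²/2.933² ≈ 16.038 (4× faster decay)
  n=3: λ₃ = 31.4532π²/2.933² ≈ 36.086 (9× faster decay)
As t → ∞, higher modes decay exponentially faster. The n=1 mode dominates: u ~ c₁ sin(πx/2.933) e^{-λ₁t}.
Decay rate: λ₁ = 3.4948π²/2.933² ≈ 4.01.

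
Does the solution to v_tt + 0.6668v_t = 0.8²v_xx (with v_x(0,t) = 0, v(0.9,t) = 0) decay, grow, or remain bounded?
v → 0. Damping (γ=0.6668) dissipates energy; oscillations decay exponentially.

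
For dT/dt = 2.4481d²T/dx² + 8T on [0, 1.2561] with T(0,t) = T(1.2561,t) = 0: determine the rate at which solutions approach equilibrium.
Eigenvalues: λₙ = 2.4481n²π²/1.2561² - 8.
First three modes:
  n=1: λ₁ = 2.4481π²/1.2561² - 8 ≈ 7.314
  n=2: λ₂ = 9.7924π²/1.2561² - 8 ≈ 53.255
  n=3: λ₃ = 22.0329π²/1.2561² - 8 ≈ 129.823
Since 2.4481π²/1.2561² ≈ 15.314 > 8, all λₙ > 0.
The n=1 mode decays slowest → dominates as t → ∞.
Asymptotic: T ~ c₁ sin(πx/1.2561) e^{-λ₁t} with decay rate λ₁ ≈ 7.314.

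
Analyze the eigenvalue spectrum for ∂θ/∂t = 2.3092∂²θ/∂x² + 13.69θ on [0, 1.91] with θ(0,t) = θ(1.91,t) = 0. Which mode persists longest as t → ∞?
Eigenvalues: λₙ = 2.3092n²π²/1.91² - 13.69.
First three modes:
  n=1: λ₁ = 2.3092π²/1.91² - 13.69 ≈ -7.443
  n=2: λ₂ = 9.2368π²/1.91² - 13.69 ≈ 11.299
  n=3: λ₃ = 20.7828π²/1.91² - 13.69 ≈ 42.536
Since 2.3092π²/1.91² ≈ 6.247 < 13.69, λ₁ < 0.
The n=1 mode grows fastest (−λₙ is largest for n=1) → dominates.
Asymptotic: θ ~ c₁ sin(πx/1.91) e^{7.443t} (exponential growth at rate −λ₁ ≈ 7.443).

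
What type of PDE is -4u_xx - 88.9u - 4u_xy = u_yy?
Rewriting in standard form: -4u_xx - 4u_xy - u_yy - 88.9u = 0. With A = -4, B = -4, C = -1, the discriminant is 0. This is a parabolic PDE.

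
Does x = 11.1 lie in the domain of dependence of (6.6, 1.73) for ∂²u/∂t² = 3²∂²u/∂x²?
Yes. The domain of dependence is [1.41, 11.79], and 11.1 ∈ [1.41, 11.79].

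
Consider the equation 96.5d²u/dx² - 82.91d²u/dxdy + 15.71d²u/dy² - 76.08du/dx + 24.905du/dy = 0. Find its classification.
Hyperbolic. (A = 96.5, B = -82.91, C = 15.71 gives B² - 4AC = 810.0081.)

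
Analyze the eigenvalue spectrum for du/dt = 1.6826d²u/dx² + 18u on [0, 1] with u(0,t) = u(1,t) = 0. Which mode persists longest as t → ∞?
Eigenvalues: λₙ = 1.6826n²π²/1² - 18.
First three modes:
  n=1: λ₁ = 1.6826π² - 18 ≈ -1.393
  n=2: λ₂ = 6.7304π² - 18 ≈ 48.426
  n=3: λ₃ = 15.1434π² - 18 ≈ 131.459
Since 1.6826π² ≈ 16.607 < 18, λ₁ < 0.
The n=1 mode grows fastest (−λₙ is largest for n=1) → dominates.
Asymptotic: u ~ c₁ sin(πx/1) e^{1.393t} (exponential growth at rate −λ₁ ≈ 1.393).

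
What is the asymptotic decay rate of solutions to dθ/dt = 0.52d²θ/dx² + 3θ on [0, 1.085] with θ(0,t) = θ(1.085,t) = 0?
Eigenvalues: λₙ = 0.52n²π²/1.085² - 3.
First three modes:
  n=1: λ₁ = 0.52π²/1.085² - 3 ≈ 1.36
  n=2: λ₂ = 2.08π²/1.085² - 3 ≈ 14.438
  n=3: λ₃ = 4.68π²/1.085² - 3 ≈ 36.236
Since 0.52π²/1.085² ≈ 4.36 > 3, all λₙ > 0.
The n=1 mode decays slowest → dominates as t → ∞.
Asymptotic: θ ~ c₁ sin(πx/1.085) e^{-λ₁t} with decay rate λ₁ ≈ 1.36.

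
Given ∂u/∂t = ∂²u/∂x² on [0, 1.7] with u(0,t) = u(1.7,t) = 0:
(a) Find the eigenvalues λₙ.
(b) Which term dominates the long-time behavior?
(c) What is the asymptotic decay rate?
Eigenvalues: λₙ = n²π²/1.7².
First three modes:
  n=1: λ₁ = π²/1.7² ≈ 3.415
  n=2: λ₂ = 4π²/1.7² ≈ 13.66 (4× faster decay)
  n=3: λ₃ = 9π²/1.7² ≈ 30.736 (9× faster decay)
As t → ∞, higher modes decay exponentially faster. The n=1 mode dominates: u ~ c₁ sin(πx/1.7) e^{-λ₁t}.
Decay rate: λ₁ = π²/1.7² ≈ 3.415.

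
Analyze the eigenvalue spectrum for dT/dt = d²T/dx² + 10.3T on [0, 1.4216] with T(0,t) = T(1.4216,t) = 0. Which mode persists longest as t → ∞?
Eigenvalues: λₙ = n²π²/1.4216² - 10.3.
First three modes:
  n=1: λ₁ = π²/1.4216² - 10.3 ≈ -5.416
  n=2: λ₂ = 4π²/1.4216² - 10.3 ≈ 9.235
  n=3: λ₃ = 9π²/1.4216² - 10.3 ≈ 33.653
Since π²/1.4216² ≈ 4.884 < 10.3, λ₁ < 0.
The n=1 mode grows fastest (−λₙ is largest for n=1) → dominates.
Asymptotic: T ~ c₁ sin(πx/1.4216) e^{5.416t} (exponential growth at rate −λ₁ ≈ 5.416).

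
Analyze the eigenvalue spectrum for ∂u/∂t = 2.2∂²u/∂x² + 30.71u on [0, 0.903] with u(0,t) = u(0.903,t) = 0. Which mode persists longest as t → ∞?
Eigenvalues: λₙ = 2.2n²π²/0.903² - 30.71.
First three modes:
  n=1: λ₁ = 2.2π²/0.903² - 30.71 ≈ -4.081
  n=2: λ₂ = 8.8π²/0.903² - 30.71 ≈ 75.804
  n=3: λ₃ = 19.8π²/0.903² - 30.71 ≈ 208.947
Since 2.2π²/0.903² ≈ 26.629 < 30.71, λ₁ < 0.
The n=1 mode grows fastest (−λₙ is largest for n=1) → dominates.
Asymptotic: u ~ c₁ sin(πx/0.903) e^{4.081t} (exponential growth at rate −λ₁ ≈ 4.081).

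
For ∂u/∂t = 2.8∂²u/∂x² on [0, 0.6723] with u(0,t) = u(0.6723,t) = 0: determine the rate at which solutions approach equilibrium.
Eigenvalues: λₙ = 2.8n²π²/0.6723².
First three modes:
  n=1: λ₁ = 2.8π²/0.6723² ≈ 61.141
  n=2: λ₂ = 11.2π²/0.6723² ≈ 244.563 (4× faster decay)
  n=3: λ₃ = 25.2π²/0.6723² ≈ 550.268 (9× faster decay)
As t → ∞, higher modes decay exponentially faster. The n=1 mode dominates: u ~ c₁ sin(πx/0.6723) e^{-λ₁t}.
Decay rate: λ₁ = 2.8π²/0.6723² ≈ 61.141.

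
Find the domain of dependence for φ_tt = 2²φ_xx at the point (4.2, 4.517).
Domain of dependence: [-4.834, 13.234]. Signals travel at speed 2, so data within |x - 4.2| ≤ 2·4.517 = 9.034 can reach the point.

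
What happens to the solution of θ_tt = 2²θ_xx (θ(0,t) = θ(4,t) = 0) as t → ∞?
θ oscillates (no decay). Energy is conserved; the solution oscillates indefinitely as standing waves.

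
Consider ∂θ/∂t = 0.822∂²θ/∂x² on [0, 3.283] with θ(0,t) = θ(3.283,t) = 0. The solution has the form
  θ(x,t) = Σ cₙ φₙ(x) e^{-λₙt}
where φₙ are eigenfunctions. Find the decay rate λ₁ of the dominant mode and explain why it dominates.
Eigenvalues: λₙ = 0.822n²π²/3.283².
First three modes:
  n=1: λ₁ = 0.822π²/3.283² ≈ 0.753
  n=2: λ₂ = 3.288π²/3.283² ≈ 3.011 (4× faster decay)
  n=3: λ₃ = 7.398π²/3.283² ≈ 6.774 (9× faster decay)
As t → ∞, higher modes decay exponentially faster. The n=1 mode dominates: θ ~ c₁ sin(πx/3.283) e^{-λ₁t}.
Decay rate: λ₁ = 0.822π²/3.283² ≈ 0.753.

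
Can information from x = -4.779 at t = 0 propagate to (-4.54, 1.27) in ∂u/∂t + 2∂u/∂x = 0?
No. Only data at x = -7.08 affects (-4.54, 1.27). Advection has one-way propagation along characteristics.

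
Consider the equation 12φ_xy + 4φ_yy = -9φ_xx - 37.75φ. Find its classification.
Rewriting in standard form: 9φ_xx + 12φ_xy + 4φ_yy + 37.75φ = 0. Parabolic. (A = 9, B = 12, C = 4 gives B² - 4AC = 0.)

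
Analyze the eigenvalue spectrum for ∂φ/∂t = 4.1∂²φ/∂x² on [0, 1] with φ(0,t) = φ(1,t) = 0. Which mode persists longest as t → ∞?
Eigenvalues: λₙ = 4.1n²π².
First three modes:
  n=1: λ₁ = 4.1π² ≈ 40.465
  n=2: λ₂ = 16.4π² ≈ 161.862 (4× faster decay)
  n=3: λ₃ = 36.9π² ≈ 364.188 (9× faster decay)
As t → ∞, higher modes decay exponentially faster. The n=1 mode dominates: φ ~ c₁ sin(πx) e^{-λ₁t}.
Decay rate: λ₁ = 4.1π² ≈ 40.465.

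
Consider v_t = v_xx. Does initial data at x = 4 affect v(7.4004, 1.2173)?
Yes, for any finite x. The heat equation has infinite propagation speed, so all initial data affects all points at any t > 0.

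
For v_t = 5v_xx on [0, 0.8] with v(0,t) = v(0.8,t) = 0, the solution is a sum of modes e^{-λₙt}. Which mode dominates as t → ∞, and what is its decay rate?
Eigenvalues: λₙ = 5n²π²/0.8².
First three modes:
  n=1: λ₁ = 5π²/0.8² ≈ 77.106
  n=2: λ₂ = 20π²/0.8² ≈ 308.425 (4× faster decay)
  n=3: λ₃ = 45π²/0.8² ≈ 693.957 (9× faster decay)
As t → ∞, higher modes decay exponentially faster. The n=1 mode dominates: v ~ c₁ sin(πx/0.8) e^{-λ₁t}.
Decay rate: λ₁ = 5π²/0.8² ≈ 77.106.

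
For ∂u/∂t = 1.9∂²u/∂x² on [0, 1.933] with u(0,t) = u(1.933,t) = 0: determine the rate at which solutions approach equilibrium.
Eigenvalues: λₙ = 1.9n²π²/1.933².
First three modes:
  n=1: λ₁ = 1.9π²/1.933² ≈ 5.019
  n=2: λ₂ = 7.6π²/1.933² ≈ 20.075 (4× faster decay)
  n=3: λ₃ = 17.1π²/1.933² ≈ 45.168 (9× faster decay)
As t → ∞, higher modes decay exponentially faster. The n=1 mode dominates: u ~ c₁ sin(πx/1.933) e^{-λ₁t}.
Decay rate: λ₁ = 1.9π²/1.933² ≈ 5.019.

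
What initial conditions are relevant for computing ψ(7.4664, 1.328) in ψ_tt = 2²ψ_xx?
Domain of dependence: [4.8104, 10.1224]. Signals travel at speed 2, so data within |x - 7.4664| ≤ 2·1.328 = 2.656 can reach the point.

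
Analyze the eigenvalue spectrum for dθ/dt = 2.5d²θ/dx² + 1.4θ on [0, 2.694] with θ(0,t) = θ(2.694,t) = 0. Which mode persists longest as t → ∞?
Eigenvalues: λₙ = 2.5n²π²/2.694² - 1.4.
First three modes:
  n=1: λ₁ = 2.5π²/2.694² - 1.4 ≈ 2
  n=2: λ₂ = 10π²/2.694² - 1.4 ≈ 12.199
  n=3: λ₃ = 22.5π²/2.694² - 1.4 ≈ 29.198
Since 2.5π²/2.694² ≈ 3.4 > 1.4, all λₙ > 0.
The n=1 mode decays slowest → dominates as t → ∞.
Asymptotic: θ ~ c₁ sin(πx/2.694) e^{-λ₁t} with decay rate λ₁ ≈ 2.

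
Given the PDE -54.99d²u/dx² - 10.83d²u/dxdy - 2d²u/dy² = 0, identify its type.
The second-order coefficients are A = -54.99, B = -10.83, C = -2. Since B² - 4AC = -322.6311 < 0, this is an elliptic PDE.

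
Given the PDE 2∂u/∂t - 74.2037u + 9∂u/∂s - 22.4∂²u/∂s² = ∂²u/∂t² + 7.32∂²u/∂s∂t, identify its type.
Rewriting in standard form: -22.4∂²u/∂s² - 7.32∂²u/∂s∂t - ∂²u/∂t² + 9∂u/∂s + 2∂u/∂t - 74.2037u = 0. The second-order coefficients are A = -22.4, B = -7.32, C = -1. Since B² - 4AC = -36.0176 < 0, this is an elliptic PDE.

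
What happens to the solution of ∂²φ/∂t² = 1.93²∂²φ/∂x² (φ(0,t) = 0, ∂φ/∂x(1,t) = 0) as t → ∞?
φ oscillates (no decay). Energy is conserved; the solution oscillates indefinitely as standing waves.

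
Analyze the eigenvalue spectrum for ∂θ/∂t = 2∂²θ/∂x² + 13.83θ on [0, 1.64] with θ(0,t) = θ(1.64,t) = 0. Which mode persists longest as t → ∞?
Eigenvalues: λₙ = 2n²π²/1.64² - 13.83.
First three modes:
  n=1: λ₁ = 2π²/1.64² - 13.83 ≈ -6.491
  n=2: λ₂ = 8π²/1.64² - 13.83 ≈ 15.526
  n=3: λ₃ = 18π²/1.64² - 13.83 ≈ 52.222
Since 2π²/1.64² ≈ 7.339 < 13.83, λ₁ < 0.
The n=1 mode grows fastest (−λₙ is largest for n=1) → dominates.
Asymptotic: θ ~ c₁ sin(πx/1.64) e^{6.491t} (exponential growth at rate −λ₁ ≈ 6.491).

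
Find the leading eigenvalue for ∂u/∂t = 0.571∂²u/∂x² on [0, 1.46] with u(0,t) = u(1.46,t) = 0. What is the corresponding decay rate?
Eigenvalues: λₙ = 0.571n²π²/1.46².
First three modes:
  n=1: λ₁ = 0.571π²/1.46² ≈ 2.644
  n=2: λ₂ = 2.284π²/1.46² ≈ 10.575 (4× faster decay)
  n=3: λ₃ = 5.139π²/1.46² ≈ 23.794 (9× faster decay)
As t → ∞, higher modes decay exponentially faster. The n=1 mode dominates: u ~ c₁ sin(πx/1.46) e^{-λ₁t}.
Decay rate: λ₁ = 0.571π²/1.46² ≈ 2.644.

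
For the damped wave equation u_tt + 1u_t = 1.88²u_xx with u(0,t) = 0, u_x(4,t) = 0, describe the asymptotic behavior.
u → 0. Damping (γ=1) dissipates energy; oscillations decay exponentially.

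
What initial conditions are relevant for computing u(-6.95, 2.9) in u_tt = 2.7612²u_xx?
Domain of dependence: [-14.95748, 1.05748]. Signals travel at speed 2.7612, so data within |x - -6.95| ≤ 2.7612·2.9 = 8.00748 can reach the point.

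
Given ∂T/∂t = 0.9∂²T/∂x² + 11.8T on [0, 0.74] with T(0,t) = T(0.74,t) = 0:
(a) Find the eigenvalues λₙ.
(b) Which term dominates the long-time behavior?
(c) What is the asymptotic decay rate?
Eigenvalues: λₙ = 0.9n²π²/0.74² - 11.8.
First three modes:
  n=1: λ₁ = 0.9π²/0.74² - 11.8 ≈ 4.421
  n=2: λ₂ = 3.6π²/0.74² - 11.8 ≈ 53.084
  n=3: λ₃ = 8.1π²/0.74² - 11.8 ≈ 134.189
Since 0.9π²/0.74² ≈ 16.221 > 11.8, all λₙ > 0.
The n=1 mode decays slowest → dominates as t → ∞.
Asymptotic: T ~ c₁ sin(πx/0.74) e^{-λ₁t} with decay rate λ₁ ≈ 4.421.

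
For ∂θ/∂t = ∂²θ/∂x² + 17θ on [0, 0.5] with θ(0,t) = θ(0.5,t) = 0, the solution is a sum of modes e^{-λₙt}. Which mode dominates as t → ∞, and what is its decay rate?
Eigenvalues: λₙ = n²π²/0.5² - 17.
First three modes:
  n=1: λ₁ = π²/0.5² - 17 ≈ 22.478
  n=2: λ₂ = 4π²/0.5² - 17 ≈ 140.914
  n=3: λ₃ = 9π²/0.5² - 17 ≈ 338.306
Since π²/0.5² ≈ 39.478 > 17, all λₙ > 0.
The n=1 mode decays slowest → dominates as t → ∞.
Asymptotic: θ ~ c₁ sin(πx/0.5) e^{-λ₁t} with decay rate λ₁ ≈ 22.478.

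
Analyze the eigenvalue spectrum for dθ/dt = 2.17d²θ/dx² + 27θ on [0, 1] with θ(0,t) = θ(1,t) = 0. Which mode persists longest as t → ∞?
Eigenvalues: λₙ = 2.17n²π²/1² - 27.
First three modes:
  n=1: λ₁ = 2.17π² - 27 ≈ -5.583
  n=2: λ₂ = 8.68π² - 27 ≈ 58.668
  n=3: λ₃ = 19.53π² - 27 ≈ 165.753
Since 2.17π² ≈ 21.417 < 27, λ₁ < 0.
The n=1 mode grows fastest (−λₙ is largest for n=1) → dominates.
Asymptotic: θ ~ c₁ sin(πx/1) e^{5.583t} (exponential growth at rate −λ₁ ≈ 5.583).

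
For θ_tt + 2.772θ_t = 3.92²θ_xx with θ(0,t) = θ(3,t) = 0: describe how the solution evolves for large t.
θ → 0. Damping (γ=2.772) dissipates energy; oscillations decay exponentially.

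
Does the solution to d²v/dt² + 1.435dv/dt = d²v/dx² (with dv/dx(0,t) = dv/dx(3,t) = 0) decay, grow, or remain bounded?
v → constant (steady state). Damping (γ=1.435) dissipates the nonconstant modes; with Neumann BCs the spatial average obeys M''+γM'=0 and tends to a finite limit.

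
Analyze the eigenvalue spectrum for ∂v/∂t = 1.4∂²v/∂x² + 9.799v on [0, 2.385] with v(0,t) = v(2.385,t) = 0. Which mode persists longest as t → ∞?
Eigenvalues: λₙ = 1.4n²π²/2.385² - 9.799.
First three modes:
  n=1: λ₁ = 1.4π²/2.385² - 9.799 ≈ -7.37
  n=2: λ₂ = 5.6π²/2.385² - 9.799 ≈ -0.082
  n=3: λ₃ = 12.6π²/2.385² - 9.799 ≈ 12.063
Since 1.4π²/2.385² ≈ 2.429 < 9.799, λ₁ < 0.
The n=1 mode grows fastest (−λₙ is largest for n=1) → dominates.
Asymptotic: v ~ c₁ sin(πx/2.385) e^{7.37t} (exponential growth at rate −λ₁ ≈ 7.37).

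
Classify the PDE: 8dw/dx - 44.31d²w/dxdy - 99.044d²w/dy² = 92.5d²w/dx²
Rewriting in standard form: -92.5d²w/dx² - 44.31d²w/dxdy - 99.044d²w/dy² + 8dw/dx = 0. A = -92.5, B = -44.31, C = -99.044. Discriminant B² - 4AC = -34682.9039. Since -34682.9039 < 0, elliptic.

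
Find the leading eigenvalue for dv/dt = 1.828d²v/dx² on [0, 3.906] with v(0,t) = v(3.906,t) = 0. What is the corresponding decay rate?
Eigenvalues: λₙ = 1.828n²π²/3.906².
First three modes:
  n=1: λ₁ = 1.828π²/3.906² ≈ 1.183
  n=2: λ₂ = 7.312π²/3.906² ≈ 4.73 (4× faster decay)
  n=3: λ₃ = 16.452π²/3.906² ≈ 10.643 (9× faster decay)
As t → ∞, higher modes decay exponentially faster. The n=1 mode dominates: v ~ c₁ sin(πx/3.906) e^{-λ₁t}.
Decay rate: λ₁ = 1.828π²/3.906² ≈ 1.183.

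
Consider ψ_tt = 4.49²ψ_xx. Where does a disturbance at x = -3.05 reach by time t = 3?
Domain of influence: [-16.52, 10.42]. Data at x = -3.05 spreads outward at speed 4.49.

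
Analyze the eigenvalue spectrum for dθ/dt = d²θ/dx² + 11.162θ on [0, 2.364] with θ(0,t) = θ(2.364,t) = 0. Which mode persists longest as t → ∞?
Eigenvalues: λₙ = n²π²/2.364² - 11.162.
First three modes:
  n=1: λ₁ = π²/2.364² - 11.162 ≈ -9.396
  n=2: λ₂ = 4π²/2.364² - 11.162 ≈ -4.098
  n=3: λ₃ = 9π²/2.364² - 11.162 ≈ 4.733
Since π²/2.364² ≈ 1.766 < 11.162, λ₁ < 0.
The n=1 mode grows fastest (−λₙ is largest for n=1) → dominates.
Asymptotic: θ ~ c₁ sin(πx/2.364) e^{9.396t} (exponential growth at rate −λ₁ ≈ 9.396).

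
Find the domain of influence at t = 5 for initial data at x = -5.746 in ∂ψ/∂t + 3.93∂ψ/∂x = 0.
At x = 13.904. The characteristic carries data from (-5.746, 0) to (13.904, 5).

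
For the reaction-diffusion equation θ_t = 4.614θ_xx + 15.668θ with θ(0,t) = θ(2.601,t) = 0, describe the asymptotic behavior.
θ grows unboundedly. Reaction dominates diffusion (r=15.668 > κπ²/L²≈6.73); solution grows exponentially.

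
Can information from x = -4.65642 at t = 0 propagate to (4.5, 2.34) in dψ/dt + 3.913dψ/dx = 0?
Yes. The characteristic through (4.5, 2.34) passes through x = -4.65642.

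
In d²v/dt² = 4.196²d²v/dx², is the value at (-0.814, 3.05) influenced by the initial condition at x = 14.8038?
No. The domain of dependence is [-13.6118, 11.9838], and 14.8038 is outside this interval.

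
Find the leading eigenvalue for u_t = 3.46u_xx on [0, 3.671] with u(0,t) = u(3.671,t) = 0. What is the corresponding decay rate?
Eigenvalues: λₙ = 3.46n²π²/3.671².
First three modes:
  n=1: λ₁ = 3.46π²/3.671² ≈ 2.534
  n=2: λ₂ = 13.84π²/3.671² ≈ 10.136 (4× faster decay)
  n=3: λ₃ = 31.14π²/3.671² ≈ 22.806 (9× faster decay)
As t → ∞, higher modes decay exponentially faster. The n=1 mode dominates: u ~ c₁ sin(πx/3.671) e^{-λ₁t}.
Decay rate: λ₁ = 3.46π²/3.671² ≈ 2.534.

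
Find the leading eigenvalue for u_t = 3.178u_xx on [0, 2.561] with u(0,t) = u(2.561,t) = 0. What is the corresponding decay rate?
Eigenvalues: λₙ = 3.178n²π²/2.561².
First three modes:
  n=1: λ₁ = 3.178π²/2.561² ≈ 4.782
  n=2: λ₂ = 12.712π²/2.561² ≈ 19.129 (4× faster decay)
  n=3: λ₃ = 28.602π²/2.561² ≈ 43.04 (9× faster decay)
As t → ∞, higher modes decay exponentially faster. The n=1 mode dominates: u ~ c₁ sin(πx/2.561) e^{-λ₁t}.
Decay rate: λ₁ = 3.178π²/2.561² ≈ 4.782.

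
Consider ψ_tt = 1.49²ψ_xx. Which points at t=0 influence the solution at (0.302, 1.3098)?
Domain of dependence: [-1.649602, 2.253602]. Signals travel at speed 1.49, so data within |x - 0.302| ≤ 1.49·1.3098 = 1.951602 can reach the point.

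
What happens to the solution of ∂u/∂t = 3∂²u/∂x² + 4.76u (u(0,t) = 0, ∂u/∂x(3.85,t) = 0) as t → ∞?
u grows unboundedly. Reaction dominates diffusion (r=4.76 > κπ²/(4L²)≈0.5); solution grows exponentially.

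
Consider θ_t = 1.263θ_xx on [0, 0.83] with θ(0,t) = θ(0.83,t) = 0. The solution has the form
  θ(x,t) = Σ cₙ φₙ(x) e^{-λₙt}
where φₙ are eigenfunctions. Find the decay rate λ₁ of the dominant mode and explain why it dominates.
Eigenvalues: λₙ = 1.263n²π²/0.83².
First three modes:
  n=1: λ₁ = 1.263π²/0.83² ≈ 18.095
  n=2: λ₂ = 5.052π²/0.83² ≈ 72.378 (4× faster decay)
  n=3: λ₃ = 11.367π²/0.83² ≈ 162.851 (9× faster decay)
As t → ∞, higher modes decay exponentially faster. The n=1 mode dominates: θ ~ c₁ sin(πx/0.83) e^{-λ₁t}.
Decay rate: λ₁ = 1.263π²/0.83² ≈ 18.095.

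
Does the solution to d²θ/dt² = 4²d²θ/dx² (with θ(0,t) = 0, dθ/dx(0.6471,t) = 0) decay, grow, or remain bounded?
θ oscillates (no decay). Energy is conserved; the solution oscillates indefinitely as standing waves.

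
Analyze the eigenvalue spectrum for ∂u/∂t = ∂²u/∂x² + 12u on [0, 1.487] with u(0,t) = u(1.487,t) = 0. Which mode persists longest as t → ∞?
Eigenvalues: λₙ = n²π²/1.487² - 12.
First three modes:
  n=1: λ₁ = π²/1.487² - 12 ≈ -7.536
  n=2: λ₂ = 4π²/1.487² - 12 ≈ 5.854
  n=3: λ₃ = 9π²/1.487² - 12 ≈ 28.172
Since π²/1.487² ≈ 4.464 < 12, λ₁ < 0.
The n=1 mode grows fastest (−λₙ is largest for n=1) → dominates.
Asymptotic: u ~ c₁ sin(πx/1.487) e^{7.536t} (exponential growth at rate −λ₁ ≈ 7.536).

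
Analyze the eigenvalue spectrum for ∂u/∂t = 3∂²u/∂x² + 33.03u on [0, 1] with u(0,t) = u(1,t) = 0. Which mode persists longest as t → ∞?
Eigenvalues: λₙ = 3n²π²/1² - 33.03.
First three modes:
  n=1: λ₁ = 3π² - 33.03 ≈ -3.421
  n=2: λ₂ = 12π² - 33.03 ≈ 85.405
  n=3: λ₃ = 27π² - 33.03 ≈ 233.449
Since 3π² ≈ 29.609 < 33.03, λ₁ < 0.
The n=1 mode grows fastest (−λₙ is largest for n=1) → dominates.
Asymptotic: u ~ c₁ sin(πx/1) e^{3.421t} (exponential growth at rate −λ₁ ≈ 3.421).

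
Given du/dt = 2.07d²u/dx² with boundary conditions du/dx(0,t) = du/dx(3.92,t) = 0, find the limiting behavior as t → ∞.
u → constant (steady state). Heat is conserved (no flux at boundaries); solution approaches the spatial average.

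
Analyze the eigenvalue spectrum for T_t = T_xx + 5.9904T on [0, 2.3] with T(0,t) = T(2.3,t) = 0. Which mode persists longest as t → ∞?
Eigenvalues: λₙ = n²π²/2.3² - 5.9904.
First three modes:
  n=1: λ₁ = π²/2.3² - 5.9904 ≈ -4.125
  n=2: λ₂ = 4π²/2.3² - 5.9904 ≈ 1.472
  n=3: λ₃ = 9π²/2.3² - 5.9904 ≈ 10.801
Since π²/2.3² ≈ 1.866 < 5.9904, λ₁ < 0.
The n=1 mode grows fastest (−λₙ is largest for n=1) → dominates.
Asymptotic: T ~ c₁ sin(πx/2.3) e^{4.125t} (exponential growth at rate −λ₁ ≈ 4.125).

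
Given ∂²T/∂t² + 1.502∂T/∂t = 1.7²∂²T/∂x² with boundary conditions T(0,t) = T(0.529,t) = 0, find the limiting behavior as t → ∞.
T → 0. Damping (γ=1.502) dissipates energy; oscillations decay exponentially.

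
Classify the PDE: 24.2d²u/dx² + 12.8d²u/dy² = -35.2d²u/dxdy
Rewriting in standard form: 24.2d²u/dx² + 35.2d²u/dxdy + 12.8d²u/dy² = 0. A = 24.2, B = 35.2, C = 12.8. Discriminant B² - 4AC = 0. Since 0 = 0, parabolic.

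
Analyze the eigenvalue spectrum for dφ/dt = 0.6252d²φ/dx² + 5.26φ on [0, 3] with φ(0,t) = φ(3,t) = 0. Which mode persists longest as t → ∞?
Eigenvalues: λₙ = 0.6252n²π²/3² - 5.26.
First three modes:
  n=1: λ₁ = 0.6252π²/3² - 5.26 ≈ -4.574
  n=2: λ₂ = 2.5008π²/3² - 5.26 ≈ -2.518
  n=3: λ₃ = 5.6268π²/3² - 5.26 ≈ 0.91
Since 0.6252π²/3² ≈ 0.686 < 5.26, λ₁ < 0.
The n=1 mode grows fastest (−λₙ is largest for n=1) → dominates.
Asymptotic: φ ~ c₁ sin(πx/3) e^{4.574t} (exponential growth at rate −λ₁ ≈ 4.574).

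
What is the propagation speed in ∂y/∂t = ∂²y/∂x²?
Infinite. The heat equation is parabolic, not hyperbolic, so disturbances propagate instantly.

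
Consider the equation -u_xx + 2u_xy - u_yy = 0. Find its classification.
Parabolic. (A = -1, B = 2, C = -1 gives B² - 4AC = 0.)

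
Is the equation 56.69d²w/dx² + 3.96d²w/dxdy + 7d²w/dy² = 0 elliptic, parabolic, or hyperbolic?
Computing B² - 4AC with A = 56.69, B = 3.96, C = 7: discriminant = -1571.6384 (negative). Answer: elliptic.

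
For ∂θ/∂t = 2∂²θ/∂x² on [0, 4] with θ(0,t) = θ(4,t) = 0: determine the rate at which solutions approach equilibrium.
Eigenvalues: λₙ = 2n²π²/4².
First three modes:
  n=1: λ₁ = 2π²/4² ≈ 1.234
  n=2: λ₂ = 8π²/4² ≈ 4.935 (4× faster decay)
  n=3: λ₃ = 18π²/4² ≈ 11.103 (9× faster decay)
As t → ∞, higher modes decay exponentially faster. The n=1 mode dominates: θ ~ c₁ sin(πx/4) e^{-λ₁t}.
Decay rate: λ₁ = 2π²/4² ≈ 1.234.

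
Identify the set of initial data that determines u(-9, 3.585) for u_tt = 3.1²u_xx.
Domain of dependence: [-20.1135, 2.1135]. Signals travel at speed 3.1, so data within |x - -9| ≤ 3.1·3.585 = 11.1135 can reach the point.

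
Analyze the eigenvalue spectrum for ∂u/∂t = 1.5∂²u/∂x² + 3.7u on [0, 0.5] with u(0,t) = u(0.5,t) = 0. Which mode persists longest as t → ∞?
Eigenvalues: λₙ = 1.5n²π²/0.5² - 3.7.
First three modes:
  n=1: λ₁ = 1.5π²/0.5² - 3.7 ≈ 55.518
  n=2: λ₂ = 6π²/0.5² - 3.7 ≈ 233.171
  n=3: λ₃ = 13.5π²/0.5² - 3.7 ≈ 529.259
Since 1.5π²/0.5² ≈ 59.218 > 3.7, all λₙ > 0.
The n=1 mode decays slowest → dominates as t → ∞.
Asymptotic: u ~ c₁ sin(πx/0.5) e^{-λ₁t} with decay rate λ₁ ≈ 55.518.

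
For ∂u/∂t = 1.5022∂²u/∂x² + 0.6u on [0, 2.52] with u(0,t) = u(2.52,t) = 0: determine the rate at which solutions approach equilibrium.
Eigenvalues: λₙ = 1.5022n²π²/2.52² - 0.6.
First three modes:
  n=1: λ₁ = 1.5022π²/2.52² - 0.6 ≈ 1.735
  n=2: λ₂ = 6.0088π²/2.52² - 0.6 ≈ 8.739
  n=3: λ₃ = 13.5198π²/2.52² - 0.6 ≈ 20.412
Since 1.5022π²/2.52² ≈ 2.335 > 0.6, all λₙ > 0.
The n=1 mode decays slowest → dominates as t → ∞.
Asymptotic: u ~ c₁ sin(πx/2.52) e^{-λ₁t} with decay rate λ₁ ≈ 1.735.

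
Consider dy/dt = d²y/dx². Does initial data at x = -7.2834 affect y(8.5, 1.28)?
Yes, for any finite x. The heat equation has infinite propagation speed, so all initial data affects all points at any t > 0.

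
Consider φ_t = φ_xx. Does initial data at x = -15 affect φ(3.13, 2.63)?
Yes, for any finite x. The heat equation has infinite propagation speed, so all initial data affects all points at any t > 0.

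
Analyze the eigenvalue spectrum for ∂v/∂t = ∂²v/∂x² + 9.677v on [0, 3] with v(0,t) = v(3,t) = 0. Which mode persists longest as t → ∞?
Eigenvalues: λₙ = n²π²/3² - 9.677.
First three modes:
  n=1: λ₁ = π²/3² - 9.677 ≈ -8.58
  n=2: λ₂ = 4π²/3² - 9.677 ≈ -5.291
  n=3: λ₃ = 9π²/3² - 9.677 ≈ 0.193
Since π²/3² ≈ 1.097 < 9.677, λ₁ < 0.
The n=1 mode grows fastest (−λₙ is largest for n=1) → dominates.
Asymptotic: v ~ c₁ sin(πx/3) e^{8.58t} (exponential growth at rate −λ₁ ≈ 8.58).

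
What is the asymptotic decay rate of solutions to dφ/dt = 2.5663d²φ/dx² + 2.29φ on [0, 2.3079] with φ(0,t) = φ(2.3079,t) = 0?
Eigenvalues: λₙ = 2.5663n²π²/2.3079² - 2.29.
First three modes:
  n=1: λ₁ = 2.5663π²/2.3079² - 2.29 ≈ 2.465
  n=2: λ₂ = 10.2652π²/2.3079² - 2.29 ≈ 16.731
  n=3: λ₃ = 23.0967π²/2.3079² - 2.29 ≈ 40.507
Since 2.5663π²/2.3079² ≈ 4.755 > 2.29, all λₙ > 0.
The n=1 mode decays slowest → dominates as t → ∞.
Asymptotic: φ ~ c₁ sin(πx/2.3079) e^{-λ₁t} with decay rate λ₁ ≈ 2.465.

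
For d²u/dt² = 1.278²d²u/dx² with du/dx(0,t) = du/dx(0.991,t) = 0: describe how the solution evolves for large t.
u oscillates about a mean that drifts linearly in t (generically unbounded; no decay). There is no damping, so the nonconstant modes persist as standing waves (energy conserved, no decay). But with Neumann conditions at both ends the constant mode has eigenvalue 0: the spatial mean M(t) of u satisfies M'' = 0, so M(t) = M(0) + M'(0)·t. Unless the initial velocity has zero mean (∫u_t(x,0)dx = 0), the solution grows linearly in t (unbounded, though not exponentially); if it does have zero mean, the solution stays bounded and simply oscillates.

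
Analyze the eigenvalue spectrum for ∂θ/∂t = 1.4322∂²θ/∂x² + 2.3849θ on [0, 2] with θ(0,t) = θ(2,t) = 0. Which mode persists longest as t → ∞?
Eigenvalues: λₙ = 1.4322n²π²/2² - 2.3849.
First three modes:
  n=1: λ₁ = 1.4322π²/2² - 2.3849 ≈ 1.149
  n=2: λ₂ = 5.7288π²/2² - 2.3849 ≈ 11.75
  n=3: λ₃ = 12.8898π²/2² - 2.3849 ≈ 29.419
Since 1.4322π²/2² ≈ 3.534 > 2.3849, all λₙ > 0.
The n=1 mode decays slowest → dominates as t → ∞.
Asymptotic: θ ~ c₁ sin(πx/2) e^{-λ₁t} with decay rate λ₁ ≈ 1.149.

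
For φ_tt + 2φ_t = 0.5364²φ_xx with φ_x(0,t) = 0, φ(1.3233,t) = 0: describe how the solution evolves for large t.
φ → 0. Damping (γ=2) dissipates energy; oscillations decay exponentially.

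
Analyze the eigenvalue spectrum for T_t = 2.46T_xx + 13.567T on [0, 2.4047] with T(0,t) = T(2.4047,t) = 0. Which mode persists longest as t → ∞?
Eigenvalues: λₙ = 2.46n²π²/2.4047² - 13.567.
First three modes:
  n=1: λ₁ = 2.46π²/2.4047² - 13.567 ≈ -9.368
  n=2: λ₂ = 9.84π²/2.4047² - 13.567 ≈ 3.228
  n=3: λ₃ = 22.14π²/2.4047² - 13.567 ≈ 24.221
Since 2.46π²/2.4047² ≈ 4.199 < 13.567, λ₁ < 0.
The n=1 mode grows fastest (−λₙ is largest for n=1) → dominates.
Asymptotic: T ~ c₁ sin(πx/2.4047) e^{9.368t} (exponential growth at rate −λ₁ ≈ 9.368).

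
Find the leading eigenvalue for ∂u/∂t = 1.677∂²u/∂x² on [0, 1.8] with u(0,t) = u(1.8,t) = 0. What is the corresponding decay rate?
Eigenvalues: λₙ = 1.677n²π²/1.8².
First three modes:
  n=1: λ₁ = 1.677π²/1.8² ≈ 5.108
  n=2: λ₂ = 6.708π²/1.8² ≈ 20.434 (4× faster decay)
  n=3: λ₃ = 15.093π²/1.8² ≈ 45.976 (9× faster decay)
As t → ∞, higher modes decay exponentially faster. The n=1 mode dominates: u ~ c₁ sin(πx/1.8) e^{-λ₁t}.
Decay rate: λ₁ = 1.677π²/1.8² ≈ 5.108.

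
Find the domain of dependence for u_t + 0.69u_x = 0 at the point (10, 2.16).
A single point: x = 8.5096. The characteristic through (10, 2.16) is x - 0.69t = const, so x = 10 - 0.69·2.16 = 8.5096.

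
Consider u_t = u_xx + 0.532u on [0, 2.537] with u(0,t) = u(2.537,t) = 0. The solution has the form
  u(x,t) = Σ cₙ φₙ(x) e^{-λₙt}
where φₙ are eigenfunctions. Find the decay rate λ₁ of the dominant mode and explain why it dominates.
Eigenvalues: λₙ = n²π²/2.537² - 0.532.
First three modes:
  n=1: λ₁ = π²/2.537² - 0.532 ≈ 1.001
  n=2: λ₂ = 4π²/2.537² - 0.532 ≈ 5.602
  n=3: λ₃ = 9π²/2.537² - 0.532 ≈ 13.269
Since π²/2.537² ≈ 1.533 > 0.532, all λₙ > 0.
The n=1 mode decays slowest → dominates as t → ∞.
Asymptotic: u ~ c₁ sin(πx/2.537) e^{-λ₁t} with decay rate λ₁ ≈ 1.001.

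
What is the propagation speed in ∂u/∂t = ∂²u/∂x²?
Infinite. The heat equation is parabolic, not hyperbolic, so disturbances propagate instantly.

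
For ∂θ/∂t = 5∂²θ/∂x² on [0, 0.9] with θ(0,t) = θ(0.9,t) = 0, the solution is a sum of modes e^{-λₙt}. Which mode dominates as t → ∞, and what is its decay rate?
Eigenvalues: λₙ = 5n²π²/0.9².
First three modes:
  n=1: λ₁ = 5π²/0.9² ≈ 60.923
  n=2: λ₂ = 20π²/0.9² ≈ 243.694 (4× faster decay)
  n=3: λ₃ = 45π²/0.9² ≈ 548.311 (9× faster decay)
As t → ∞, higher modes decay exponentially faster. The n=1 mode dominates: θ ~ c₁ sin(πx/0.9) e^{-λ₁t}.
Decay rate: λ₁ = 5π²/0.9² ≈ 60.923.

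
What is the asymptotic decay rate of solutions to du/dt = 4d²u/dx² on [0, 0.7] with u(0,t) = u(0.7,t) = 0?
Eigenvalues: λₙ = 4n²π²/0.7².
First three modes:
  n=1: λ₁ = 4π²/0.7² ≈ 80.568
  n=2: λ₂ = 16π²/0.7² ≈ 322.273 (4× faster decay)
  n=3: λ₃ = 36π²/0.7² ≈ 725.114 (9× faster decay)
As t → ∞, higher modes decay exponentially faster. The n=1 mode dominates: u ~ c₁ sin(πx/0.7) e^{-λ₁t}.
Decay rate: λ₁ = 4π²/0.7² ≈ 80.568.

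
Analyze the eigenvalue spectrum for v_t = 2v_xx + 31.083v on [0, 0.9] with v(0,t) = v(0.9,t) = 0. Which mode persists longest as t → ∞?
Eigenvalues: λₙ = 2n²π²/0.9² - 31.083.
First three modes:
  n=1: λ₁ = 2π²/0.9² - 31.083 ≈ -6.714
  n=2: λ₂ = 8π²/0.9² - 31.083 ≈ 66.395
  n=3: λ₃ = 18π²/0.9² - 31.083 ≈ 188.242
Since 2π²/0.9² ≈ 24.369 < 31.083, λ₁ < 0.
The n=1 mode grows fastest (−λₙ is largest for n=1) → dominates.
Asymptotic: v ~ c₁ sin(πx/0.9) e^{6.714t} (exponential growth at rate −λ₁ ≈ 6.714).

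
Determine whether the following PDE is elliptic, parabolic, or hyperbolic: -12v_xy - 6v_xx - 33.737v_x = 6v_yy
Rewriting in standard form: -6v_xx - 12v_xy - 6v_yy - 33.737v_x = 0. Coefficients: A = -6, B = -12, C = -6. B² - 4AC = 0, which is zero, so the equation is parabolic.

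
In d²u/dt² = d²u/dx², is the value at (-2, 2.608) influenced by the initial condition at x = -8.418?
No. The domain of dependence is [-4.608, 0.608], and -8.418 is outside this interval.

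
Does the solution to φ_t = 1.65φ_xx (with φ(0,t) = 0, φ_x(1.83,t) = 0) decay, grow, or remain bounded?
φ → 0. Heat escapes through the Dirichlet boundary.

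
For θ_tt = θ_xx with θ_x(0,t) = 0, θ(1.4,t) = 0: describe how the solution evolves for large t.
θ oscillates (no decay). Energy is conserved; the solution oscillates indefinitely as standing waves.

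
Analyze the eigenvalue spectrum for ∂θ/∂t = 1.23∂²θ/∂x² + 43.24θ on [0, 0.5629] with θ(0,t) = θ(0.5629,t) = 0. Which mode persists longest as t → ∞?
Eigenvalues: λₙ = 1.23n²π²/0.5629² - 43.24.
First three modes:
  n=1: λ₁ = 1.23π²/0.5629² - 43.24 ≈ -4.927
  n=2: λ₂ = 4.92π²/0.5629² - 43.24 ≈ 110.011
  n=3: λ₃ = 11.07π²/0.5629² - 43.24 ≈ 301.574
Since 1.23π²/0.5629² ≈ 38.313 < 43.24, λ₁ < 0.
The n=1 mode grows fastest (−λₙ is largest for n=1) → dominates.
Asymptotic: θ ~ c₁ sin(πx/0.5629) e^{4.927t} (exponential growth at rate −λ₁ ≈ 4.927).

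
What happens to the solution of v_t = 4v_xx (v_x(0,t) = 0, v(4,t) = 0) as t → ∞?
v → 0. Heat escapes through the Dirichlet boundary.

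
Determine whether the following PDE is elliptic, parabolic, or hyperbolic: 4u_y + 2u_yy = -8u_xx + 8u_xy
Rewriting in standard form: 8u_xx - 8u_xy + 2u_yy + 4u_y = 0. Coefficients: A = 8, B = -8, C = 2. B² - 4AC = 0, which is zero, so the equation is parabolic.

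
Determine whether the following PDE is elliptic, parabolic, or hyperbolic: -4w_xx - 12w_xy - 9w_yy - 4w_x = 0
Coefficients: A = -4, B = -12, C = -9. B² - 4AC = 0, which is zero, so the equation is parabolic.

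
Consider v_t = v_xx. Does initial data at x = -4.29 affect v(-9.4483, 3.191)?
Yes, for any finite x. The heat equation has infinite propagation speed, so all initial data affects all points at any t > 0.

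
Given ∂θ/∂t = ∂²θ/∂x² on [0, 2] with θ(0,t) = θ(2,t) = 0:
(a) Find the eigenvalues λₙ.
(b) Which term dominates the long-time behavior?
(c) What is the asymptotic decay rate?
Eigenvalues: λₙ = n²π²/2².
First three modes:
  n=1: λ₁ = π²/2² ≈ 2.467
  n=2: λ₂ = 4π²/2² ≈ 9.87 (4× faster decay)
  n=3: λ₃ = 9π²/2² ≈ 22.207 (9× faster decay)
As t → ∞, higher modes decay exponentially faster. The n=1 mode dominates: θ ~ c₁ sin(πx/2) e^{-λ₁t}.
Decay rate: λ₁ = π²/2² ≈ 2.467.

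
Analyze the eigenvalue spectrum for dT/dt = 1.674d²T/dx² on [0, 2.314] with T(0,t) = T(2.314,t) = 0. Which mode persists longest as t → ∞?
Eigenvalues: λₙ = 1.674n²π²/2.314².
First three modes:
  n=1: λ₁ = 1.674π²/2.314² ≈ 3.086
  n=2: λ₂ = 6.696π²/2.314² ≈ 12.342 (4× faster decay)
  n=3: λ₃ = 15.066π²/2.314² ≈ 27.77 (9× faster decay)
As t → ∞, higher modes decay exponentially faster. The n=1 mode dominates: T ~ c₁ sin(πx/2.314) e^{-λ₁t}.
Decay rate: λ₁ = 1.674π²/2.314² ≈ 3.086.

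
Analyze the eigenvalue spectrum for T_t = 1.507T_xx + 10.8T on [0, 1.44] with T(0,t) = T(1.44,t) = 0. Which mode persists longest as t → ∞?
Eigenvalues: λₙ = 1.507n²π²/1.44² - 10.8.
First three modes:
  n=1: λ₁ = 1.507π²/1.44² - 10.8 ≈ -3.627
  n=2: λ₂ = 6.028π²/1.44² - 10.8 ≈ 17.891
  n=3: λ₃ = 13.563π²/1.44² - 10.8 ≈ 53.755
Since 1.507π²/1.44² ≈ 7.173 < 10.8, λ₁ < 0.
The n=1 mode grows fastest (−λₙ is largest for n=1) → dominates.
Asymptotic: T ~ c₁ sin(πx/1.44) e^{3.627t} (exponential growth at rate −λ₁ ≈ 3.627).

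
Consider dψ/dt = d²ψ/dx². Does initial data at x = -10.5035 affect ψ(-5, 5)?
Yes, for any finite x. The heat equation has infinite propagation speed, so all initial data affects all points at any t > 0.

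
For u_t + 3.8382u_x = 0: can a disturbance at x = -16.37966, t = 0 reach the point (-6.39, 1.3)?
No. Only data at x = -11.37966 affects (-6.39, 1.3). Advection has one-way propagation along characteristics.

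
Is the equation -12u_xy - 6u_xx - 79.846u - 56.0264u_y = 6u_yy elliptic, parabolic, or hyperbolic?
Rewriting in standard form: -6u_xx - 12u_xy - 6u_yy - 56.0264u_y - 79.846u = 0. Computing B² - 4AC with A = -6, B = -12, C = -6: discriminant = 0 (zero). Answer: parabolic.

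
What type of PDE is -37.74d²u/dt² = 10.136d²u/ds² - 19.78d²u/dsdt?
Rewriting in standard form: -10.136d²u/ds² + 19.78d²u/dsdt - 37.74d²u/dt² = 0. With A = -10.136, B = 19.78, C = -37.74, the discriminant is -1138.88216. This is an elliptic PDE.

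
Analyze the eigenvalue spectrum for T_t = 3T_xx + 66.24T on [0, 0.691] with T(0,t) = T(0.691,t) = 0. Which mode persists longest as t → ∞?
Eigenvalues: λₙ = 3n²π²/0.691² - 66.24.
First three modes:
  n=1: λ₁ = 3π²/0.691² - 66.24 ≈ -4.23
  n=2: λ₂ = 12π²/0.691² - 66.24 ≈ 181.802
  n=3: λ₃ = 27π²/0.691² - 66.24 ≈ 491.854
Since 3π²/0.691² ≈ 62.01 < 66.24, λ₁ < 0.
The n=1 mode grows fastest (−λₙ is largest for n=1) → dominates.
Asymptotic: T ~ c₁ sin(πx/0.691) e^{4.23t} (exponential growth at rate −λ₁ ≈ 4.23).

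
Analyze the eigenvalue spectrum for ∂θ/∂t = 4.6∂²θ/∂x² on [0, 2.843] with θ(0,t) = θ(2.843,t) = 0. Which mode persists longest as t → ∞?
Eigenvalues: λₙ = 4.6n²π²/2.843².
First three modes:
  n=1: λ₁ = 4.6π²/2.843² ≈ 5.617
  n=2: λ₂ = 18.4π²/2.843² ≈ 22.468 (4× faster decay)
  n=3: λ₃ = 41.4π²/2.843² ≈ 50.553 (9× faster decay)
As t → ∞, higher modes decay exponentially faster. The n=1 mode dominates: θ ~ c₁ sin(πx/2.843) e^{-λ₁t}.
Decay rate: λ₁ = 4.6π²/2.843² ≈ 5.617.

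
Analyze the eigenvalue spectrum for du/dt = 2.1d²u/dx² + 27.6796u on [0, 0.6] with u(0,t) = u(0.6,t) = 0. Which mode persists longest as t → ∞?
Eigenvalues: λₙ = 2.1n²π²/0.6² - 27.6796.
First three modes:
  n=1: λ₁ = 2.1π²/0.6² - 27.6796 ≈ 29.893
  n=2: λ₂ = 8.4π²/0.6² - 27.6796 ≈ 202.611
  n=3: λ₃ = 18.9π²/0.6² - 27.6796 ≈ 490.475
Since 2.1π²/0.6² ≈ 57.573 > 27.6796, all λₙ > 0.
The n=1 mode decays slowest → dominates as t → ∞.
Asymptotic: u ~ c₁ sin(πx/0.6) e^{-λ₁t} with decay rate λ₁ ≈ 29.893.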